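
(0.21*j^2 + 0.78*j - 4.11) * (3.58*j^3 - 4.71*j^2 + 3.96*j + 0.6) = 0.7518*j^5 + 1.8033*j^4 - 17.556*j^3 + 22.5729*j^2 - 15.8076*j - 2.466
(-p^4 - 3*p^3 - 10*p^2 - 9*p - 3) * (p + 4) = -p^5 - 7*p^4 - 22*p^3 - 49*p^2 - 39*p - 12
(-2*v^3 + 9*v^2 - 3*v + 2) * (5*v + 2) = -10*v^4 + 41*v^3 + 3*v^2 + 4*v + 4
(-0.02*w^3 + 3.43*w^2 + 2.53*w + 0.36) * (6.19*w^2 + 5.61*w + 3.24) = -0.1238*w^5 + 21.1195*w^4 + 34.8382*w^3 + 27.5349*w^2 + 10.2168*w + 1.1664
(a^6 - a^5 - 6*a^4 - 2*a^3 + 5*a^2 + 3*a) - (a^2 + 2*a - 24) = a^6 - a^5 - 6*a^4 - 2*a^3 + 4*a^2 + a + 24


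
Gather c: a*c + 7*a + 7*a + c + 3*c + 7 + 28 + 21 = 14*a + c*(a + 4) + 56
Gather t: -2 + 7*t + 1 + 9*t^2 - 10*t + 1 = 9*t^2 - 3*t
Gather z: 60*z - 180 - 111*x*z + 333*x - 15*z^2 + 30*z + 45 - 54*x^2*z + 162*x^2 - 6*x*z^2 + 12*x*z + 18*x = 162*x^2 + 351*x + z^2*(-6*x - 15) + z*(-54*x^2 - 99*x + 90) - 135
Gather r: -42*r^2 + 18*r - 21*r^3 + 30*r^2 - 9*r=-21*r^3 - 12*r^2 + 9*r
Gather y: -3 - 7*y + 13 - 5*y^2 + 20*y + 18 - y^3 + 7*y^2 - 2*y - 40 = -y^3 + 2*y^2 + 11*y - 12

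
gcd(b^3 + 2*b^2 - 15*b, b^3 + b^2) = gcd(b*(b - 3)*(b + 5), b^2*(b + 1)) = b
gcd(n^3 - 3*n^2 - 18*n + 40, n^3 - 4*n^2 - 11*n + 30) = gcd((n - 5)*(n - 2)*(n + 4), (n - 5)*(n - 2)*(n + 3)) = n^2 - 7*n + 10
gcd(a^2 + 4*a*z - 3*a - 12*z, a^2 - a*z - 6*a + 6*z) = 1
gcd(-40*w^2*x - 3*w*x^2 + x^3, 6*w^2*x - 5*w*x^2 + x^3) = x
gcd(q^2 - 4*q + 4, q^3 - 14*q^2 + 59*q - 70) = q - 2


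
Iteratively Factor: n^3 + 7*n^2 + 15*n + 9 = (n + 3)*(n^2 + 4*n + 3) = (n + 1)*(n + 3)*(n + 3)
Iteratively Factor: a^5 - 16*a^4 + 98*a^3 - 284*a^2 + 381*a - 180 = (a - 1)*(a^4 - 15*a^3 + 83*a^2 - 201*a + 180) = (a - 3)*(a - 1)*(a^3 - 12*a^2 + 47*a - 60) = (a - 4)*(a - 3)*(a - 1)*(a^2 - 8*a + 15) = (a - 5)*(a - 4)*(a - 3)*(a - 1)*(a - 3)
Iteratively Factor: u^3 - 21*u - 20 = (u + 1)*(u^2 - u - 20) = (u - 5)*(u + 1)*(u + 4)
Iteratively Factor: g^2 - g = (g)*(g - 1)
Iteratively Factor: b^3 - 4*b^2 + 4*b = (b)*(b^2 - 4*b + 4) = b*(b - 2)*(b - 2)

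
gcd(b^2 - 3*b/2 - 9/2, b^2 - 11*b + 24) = b - 3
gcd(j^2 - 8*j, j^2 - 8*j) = j^2 - 8*j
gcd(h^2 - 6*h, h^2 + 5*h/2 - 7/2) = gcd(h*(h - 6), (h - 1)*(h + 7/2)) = 1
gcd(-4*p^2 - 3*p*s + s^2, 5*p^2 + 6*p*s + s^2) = p + s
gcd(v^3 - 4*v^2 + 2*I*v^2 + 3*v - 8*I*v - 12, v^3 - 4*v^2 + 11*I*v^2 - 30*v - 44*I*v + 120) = v - 4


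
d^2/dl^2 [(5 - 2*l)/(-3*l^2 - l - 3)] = 2*((13 - 18*l)*(3*l^2 + l + 3) + (2*l - 5)*(6*l + 1)^2)/(3*l^2 + l + 3)^3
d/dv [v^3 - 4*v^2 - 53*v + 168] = 3*v^2 - 8*v - 53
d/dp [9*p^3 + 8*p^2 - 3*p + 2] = 27*p^2 + 16*p - 3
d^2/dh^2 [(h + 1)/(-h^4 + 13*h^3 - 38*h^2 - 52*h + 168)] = 2*(-(h + 1)*(4*h^3 - 39*h^2 + 76*h + 52)^2 + (4*h^3 - 39*h^2 + 76*h + (h + 1)*(6*h^2 - 39*h + 38) + 52)*(h^4 - 13*h^3 + 38*h^2 + 52*h - 168))/(h^4 - 13*h^3 + 38*h^2 + 52*h - 168)^3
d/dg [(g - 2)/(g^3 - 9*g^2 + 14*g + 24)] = (g^3 - 9*g^2 + 14*g - (g - 2)*(3*g^2 - 18*g + 14) + 24)/(g^3 - 9*g^2 + 14*g + 24)^2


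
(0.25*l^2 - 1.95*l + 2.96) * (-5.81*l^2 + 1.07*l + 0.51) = -1.4525*l^4 + 11.597*l^3 - 19.1566*l^2 + 2.1727*l + 1.5096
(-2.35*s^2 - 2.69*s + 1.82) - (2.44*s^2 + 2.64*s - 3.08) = -4.79*s^2 - 5.33*s + 4.9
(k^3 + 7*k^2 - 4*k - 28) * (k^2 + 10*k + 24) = k^5 + 17*k^4 + 90*k^3 + 100*k^2 - 376*k - 672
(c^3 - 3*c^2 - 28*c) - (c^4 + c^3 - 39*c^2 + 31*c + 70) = -c^4 + 36*c^2 - 59*c - 70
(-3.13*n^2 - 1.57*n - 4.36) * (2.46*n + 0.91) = -7.6998*n^3 - 6.7105*n^2 - 12.1543*n - 3.9676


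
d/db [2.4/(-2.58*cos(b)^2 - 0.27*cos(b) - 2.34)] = -(12.384*cos(b) + 0.648)*sin(b)/(2.58*cos(b)^2 + 0.27*cos(b) + 2.34)^2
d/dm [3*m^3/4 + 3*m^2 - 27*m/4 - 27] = 9*m^2/4 + 6*m - 27/4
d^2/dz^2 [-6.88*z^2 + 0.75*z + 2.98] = -13.7600000000000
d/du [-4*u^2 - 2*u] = -8*u - 2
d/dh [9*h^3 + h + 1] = 27*h^2 + 1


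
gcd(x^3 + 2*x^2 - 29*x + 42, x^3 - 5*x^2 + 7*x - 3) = x - 3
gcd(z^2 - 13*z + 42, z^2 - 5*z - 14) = z - 7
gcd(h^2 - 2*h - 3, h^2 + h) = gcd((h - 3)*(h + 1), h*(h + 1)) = h + 1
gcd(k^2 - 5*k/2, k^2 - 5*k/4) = k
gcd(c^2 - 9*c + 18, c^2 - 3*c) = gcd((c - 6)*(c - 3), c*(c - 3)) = c - 3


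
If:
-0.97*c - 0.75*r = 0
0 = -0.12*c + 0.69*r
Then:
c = 0.00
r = 0.00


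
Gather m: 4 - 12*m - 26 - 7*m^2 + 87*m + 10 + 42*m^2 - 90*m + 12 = 35*m^2 - 15*m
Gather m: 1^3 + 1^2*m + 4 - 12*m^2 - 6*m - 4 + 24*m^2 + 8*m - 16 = 12*m^2 + 3*m - 15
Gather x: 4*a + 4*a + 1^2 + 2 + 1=8*a + 4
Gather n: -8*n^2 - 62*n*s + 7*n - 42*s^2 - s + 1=-8*n^2 + n*(7 - 62*s) - 42*s^2 - s + 1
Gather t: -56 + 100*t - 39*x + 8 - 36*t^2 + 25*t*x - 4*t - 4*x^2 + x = -36*t^2 + t*(25*x + 96) - 4*x^2 - 38*x - 48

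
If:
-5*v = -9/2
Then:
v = 9/10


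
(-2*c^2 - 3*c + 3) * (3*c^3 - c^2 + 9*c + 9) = -6*c^5 - 7*c^4 - 6*c^3 - 48*c^2 + 27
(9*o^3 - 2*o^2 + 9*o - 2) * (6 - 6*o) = -54*o^4 + 66*o^3 - 66*o^2 + 66*o - 12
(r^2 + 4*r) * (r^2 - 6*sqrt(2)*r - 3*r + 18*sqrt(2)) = r^4 - 6*sqrt(2)*r^3 + r^3 - 12*r^2 - 6*sqrt(2)*r^2 + 72*sqrt(2)*r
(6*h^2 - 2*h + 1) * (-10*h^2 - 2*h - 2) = -60*h^4 + 8*h^3 - 18*h^2 + 2*h - 2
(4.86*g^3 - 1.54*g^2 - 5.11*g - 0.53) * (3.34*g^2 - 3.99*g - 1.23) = 16.2324*g^5 - 24.535*g^4 - 16.9006*g^3 + 20.5129*g^2 + 8.4*g + 0.6519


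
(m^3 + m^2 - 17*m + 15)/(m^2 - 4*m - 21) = (-m^3 - m^2 + 17*m - 15)/(-m^2 + 4*m + 21)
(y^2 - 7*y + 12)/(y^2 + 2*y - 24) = (y - 3)/(y + 6)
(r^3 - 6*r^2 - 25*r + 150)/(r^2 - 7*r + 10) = (r^2 - r - 30)/(r - 2)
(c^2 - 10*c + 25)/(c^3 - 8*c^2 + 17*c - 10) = (c - 5)/(c^2 - 3*c + 2)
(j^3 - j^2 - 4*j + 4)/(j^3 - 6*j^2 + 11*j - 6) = (j + 2)/(j - 3)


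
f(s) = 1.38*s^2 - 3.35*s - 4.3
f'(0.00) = -3.35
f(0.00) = -4.30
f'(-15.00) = -44.75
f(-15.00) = 356.45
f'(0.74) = -1.31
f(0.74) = -6.02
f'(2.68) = 4.05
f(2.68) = -3.37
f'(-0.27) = -4.10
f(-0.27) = -3.29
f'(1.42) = 0.57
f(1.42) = -6.27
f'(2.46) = 3.44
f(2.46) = -4.19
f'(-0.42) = -4.51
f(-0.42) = -2.65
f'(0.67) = -1.50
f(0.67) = -5.93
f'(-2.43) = -10.06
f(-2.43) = 11.99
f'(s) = 2.76*s - 3.35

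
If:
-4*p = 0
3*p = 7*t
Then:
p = 0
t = 0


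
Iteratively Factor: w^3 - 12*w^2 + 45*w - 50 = (w - 2)*(w^2 - 10*w + 25) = (w - 5)*(w - 2)*(w - 5)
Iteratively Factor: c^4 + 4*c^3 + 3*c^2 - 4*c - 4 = (c - 1)*(c^3 + 5*c^2 + 8*c + 4) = (c - 1)*(c + 1)*(c^2 + 4*c + 4) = (c - 1)*(c + 1)*(c + 2)*(c + 2)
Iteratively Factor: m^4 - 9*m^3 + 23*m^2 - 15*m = (m - 1)*(m^3 - 8*m^2 + 15*m) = (m - 5)*(m - 1)*(m^2 - 3*m) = (m - 5)*(m - 3)*(m - 1)*(m)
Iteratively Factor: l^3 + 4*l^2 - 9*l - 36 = (l + 3)*(l^2 + l - 12) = (l + 3)*(l + 4)*(l - 3)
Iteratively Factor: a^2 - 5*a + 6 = (a - 3)*(a - 2)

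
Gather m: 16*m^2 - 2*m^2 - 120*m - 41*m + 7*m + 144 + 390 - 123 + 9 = 14*m^2 - 154*m + 420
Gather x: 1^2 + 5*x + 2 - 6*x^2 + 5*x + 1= -6*x^2 + 10*x + 4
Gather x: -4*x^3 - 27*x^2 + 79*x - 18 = -4*x^3 - 27*x^2 + 79*x - 18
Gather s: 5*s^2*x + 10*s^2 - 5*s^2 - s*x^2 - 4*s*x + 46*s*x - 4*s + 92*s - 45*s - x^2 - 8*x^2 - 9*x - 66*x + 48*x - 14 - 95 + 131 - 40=s^2*(5*x + 5) + s*(-x^2 + 42*x + 43) - 9*x^2 - 27*x - 18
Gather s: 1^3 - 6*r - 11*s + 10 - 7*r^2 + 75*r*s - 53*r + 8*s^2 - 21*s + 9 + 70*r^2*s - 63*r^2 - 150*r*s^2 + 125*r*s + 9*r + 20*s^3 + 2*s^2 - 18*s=-70*r^2 - 50*r + 20*s^3 + s^2*(10 - 150*r) + s*(70*r^2 + 200*r - 50) + 20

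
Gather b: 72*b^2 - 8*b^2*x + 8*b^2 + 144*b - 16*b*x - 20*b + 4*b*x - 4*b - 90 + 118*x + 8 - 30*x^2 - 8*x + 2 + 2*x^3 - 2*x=b^2*(80 - 8*x) + b*(120 - 12*x) + 2*x^3 - 30*x^2 + 108*x - 80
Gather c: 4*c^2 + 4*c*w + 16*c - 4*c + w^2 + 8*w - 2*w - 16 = 4*c^2 + c*(4*w + 12) + w^2 + 6*w - 16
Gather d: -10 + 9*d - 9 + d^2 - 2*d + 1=d^2 + 7*d - 18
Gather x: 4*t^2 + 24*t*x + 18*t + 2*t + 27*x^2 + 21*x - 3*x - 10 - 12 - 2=4*t^2 + 20*t + 27*x^2 + x*(24*t + 18) - 24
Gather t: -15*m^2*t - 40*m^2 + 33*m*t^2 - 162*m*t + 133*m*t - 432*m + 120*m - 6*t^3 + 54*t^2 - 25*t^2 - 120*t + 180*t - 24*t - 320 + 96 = -40*m^2 - 312*m - 6*t^3 + t^2*(33*m + 29) + t*(-15*m^2 - 29*m + 36) - 224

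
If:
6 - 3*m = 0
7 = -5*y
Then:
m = 2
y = -7/5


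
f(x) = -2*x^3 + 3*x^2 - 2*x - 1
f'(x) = -6*x^2 + 6*x - 2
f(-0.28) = -0.16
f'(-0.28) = -4.15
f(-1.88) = 26.65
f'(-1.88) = -34.49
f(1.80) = -6.54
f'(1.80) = -10.64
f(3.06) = -36.33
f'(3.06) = -39.82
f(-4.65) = 274.26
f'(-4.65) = -159.64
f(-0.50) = 1.00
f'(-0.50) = -6.50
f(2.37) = -15.51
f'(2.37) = -21.48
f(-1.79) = 23.66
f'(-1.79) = -31.96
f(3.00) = -34.00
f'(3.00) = -38.00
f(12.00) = -3049.00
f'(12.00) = -794.00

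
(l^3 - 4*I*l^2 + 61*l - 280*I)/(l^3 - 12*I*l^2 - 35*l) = (l + 8*I)/l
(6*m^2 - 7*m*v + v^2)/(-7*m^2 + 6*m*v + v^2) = (-6*m + v)/(7*m + v)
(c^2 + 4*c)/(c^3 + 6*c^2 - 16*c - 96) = c/(c^2 + 2*c - 24)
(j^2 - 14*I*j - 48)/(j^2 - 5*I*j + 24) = (j - 6*I)/(j + 3*I)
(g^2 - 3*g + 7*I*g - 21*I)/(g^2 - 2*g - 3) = (g + 7*I)/(g + 1)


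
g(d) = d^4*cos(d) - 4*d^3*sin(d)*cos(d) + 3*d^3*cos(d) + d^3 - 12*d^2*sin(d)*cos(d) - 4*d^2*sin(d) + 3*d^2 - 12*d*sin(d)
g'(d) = -d^4*sin(d) + 4*d^3*sin(d)^2 - 3*d^3*sin(d) - 4*d^3*cos(d)^2 + 4*d^3*cos(d) + 12*d^2*sin(d)^2 - 12*d^2*sin(d)*cos(d) - 12*d^2*cos(d)^2 + 5*d^2*cos(d) + 3*d^2 - 24*d*sin(d)*cos(d) - 8*d*sin(d) - 12*d*cos(d) + 6*d - 12*sin(d)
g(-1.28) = -3.56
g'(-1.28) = 6.19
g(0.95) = -13.42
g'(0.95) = -23.60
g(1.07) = -16.08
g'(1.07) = -20.17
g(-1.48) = -4.88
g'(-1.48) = 6.64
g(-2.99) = 0.28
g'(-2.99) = 27.44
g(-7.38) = 292.53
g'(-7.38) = 711.44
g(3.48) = -247.49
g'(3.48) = -332.01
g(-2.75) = 2.98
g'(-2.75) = -2.27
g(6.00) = 2598.62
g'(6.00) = 698.13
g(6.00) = 2598.62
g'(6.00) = 698.13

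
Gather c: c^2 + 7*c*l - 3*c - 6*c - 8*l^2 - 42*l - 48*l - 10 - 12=c^2 + c*(7*l - 9) - 8*l^2 - 90*l - 22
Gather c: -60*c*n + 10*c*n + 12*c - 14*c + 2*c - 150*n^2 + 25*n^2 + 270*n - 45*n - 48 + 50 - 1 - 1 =-50*c*n - 125*n^2 + 225*n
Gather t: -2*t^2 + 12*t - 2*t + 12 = -2*t^2 + 10*t + 12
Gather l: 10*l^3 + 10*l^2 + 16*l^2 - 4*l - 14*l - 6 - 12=10*l^3 + 26*l^2 - 18*l - 18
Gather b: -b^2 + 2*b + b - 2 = -b^2 + 3*b - 2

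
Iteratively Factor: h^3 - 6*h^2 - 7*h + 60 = (h - 4)*(h^2 - 2*h - 15) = (h - 5)*(h - 4)*(h + 3)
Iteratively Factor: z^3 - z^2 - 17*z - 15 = (z + 1)*(z^2 - 2*z - 15) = (z - 5)*(z + 1)*(z + 3)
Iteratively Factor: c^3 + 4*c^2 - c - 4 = (c + 4)*(c^2 - 1) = (c + 1)*(c + 4)*(c - 1)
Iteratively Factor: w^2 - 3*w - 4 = (w - 4)*(w + 1)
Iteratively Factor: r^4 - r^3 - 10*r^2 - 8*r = (r + 1)*(r^3 - 2*r^2 - 8*r) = r*(r + 1)*(r^2 - 2*r - 8) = r*(r + 1)*(r + 2)*(r - 4)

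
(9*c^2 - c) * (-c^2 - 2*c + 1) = -9*c^4 - 17*c^3 + 11*c^2 - c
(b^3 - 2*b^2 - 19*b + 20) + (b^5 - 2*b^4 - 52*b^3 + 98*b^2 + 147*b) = b^5 - 2*b^4 - 51*b^3 + 96*b^2 + 128*b + 20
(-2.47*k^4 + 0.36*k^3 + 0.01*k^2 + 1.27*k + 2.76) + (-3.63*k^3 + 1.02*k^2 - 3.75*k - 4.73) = -2.47*k^4 - 3.27*k^3 + 1.03*k^2 - 2.48*k - 1.97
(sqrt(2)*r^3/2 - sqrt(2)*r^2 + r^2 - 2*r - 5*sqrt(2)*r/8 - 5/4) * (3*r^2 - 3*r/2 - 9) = 3*sqrt(2)*r^5/2 - 15*sqrt(2)*r^4/4 + 3*r^4 - 15*r^3/2 - 39*sqrt(2)*r^3/8 - 39*r^2/4 + 159*sqrt(2)*r^2/16 + 45*sqrt(2)*r/8 + 159*r/8 + 45/4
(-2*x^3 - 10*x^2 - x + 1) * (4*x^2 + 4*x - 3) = -8*x^5 - 48*x^4 - 38*x^3 + 30*x^2 + 7*x - 3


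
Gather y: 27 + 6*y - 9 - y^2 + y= -y^2 + 7*y + 18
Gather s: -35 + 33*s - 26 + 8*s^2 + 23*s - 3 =8*s^2 + 56*s - 64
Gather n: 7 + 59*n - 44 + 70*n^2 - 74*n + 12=70*n^2 - 15*n - 25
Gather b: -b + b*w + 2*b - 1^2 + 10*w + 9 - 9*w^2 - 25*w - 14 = b*(w + 1) - 9*w^2 - 15*w - 6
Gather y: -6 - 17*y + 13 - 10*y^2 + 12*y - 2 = -10*y^2 - 5*y + 5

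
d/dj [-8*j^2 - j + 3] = -16*j - 1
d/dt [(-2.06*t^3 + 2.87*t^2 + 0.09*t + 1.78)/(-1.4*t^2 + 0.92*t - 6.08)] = (2.884*t^4 - 3.7904*t^3 + 40.3408*t^2 - 29.9152*t - 2.1848)/(1.96*t^4 - 2.576*t^3 + 17.8704*t^2 - 11.1872*t + 36.9664)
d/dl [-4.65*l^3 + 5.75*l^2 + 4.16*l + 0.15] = -13.95*l^2 + 11.5*l + 4.16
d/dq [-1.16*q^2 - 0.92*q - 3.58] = -2.32*q - 0.92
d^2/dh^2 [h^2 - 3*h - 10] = 2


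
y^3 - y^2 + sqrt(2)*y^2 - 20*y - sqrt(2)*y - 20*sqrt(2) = (y - 5)*(y + 4)*(y + sqrt(2))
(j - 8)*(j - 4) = j^2 - 12*j + 32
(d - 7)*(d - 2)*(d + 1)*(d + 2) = d^4 - 6*d^3 - 11*d^2 + 24*d + 28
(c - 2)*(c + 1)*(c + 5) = c^3 + 4*c^2 - 7*c - 10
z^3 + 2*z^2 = z^2*(z + 2)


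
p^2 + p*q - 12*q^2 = (p - 3*q)*(p + 4*q)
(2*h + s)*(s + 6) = 2*h*s + 12*h + s^2 + 6*s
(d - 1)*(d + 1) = d^2 - 1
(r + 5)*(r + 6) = r^2 + 11*r + 30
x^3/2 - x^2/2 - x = x*(x/2 + 1/2)*(x - 2)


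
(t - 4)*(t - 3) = t^2 - 7*t + 12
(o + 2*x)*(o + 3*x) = o^2 + 5*o*x + 6*x^2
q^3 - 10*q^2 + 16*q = q*(q - 8)*(q - 2)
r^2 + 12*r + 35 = (r + 5)*(r + 7)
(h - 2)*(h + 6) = h^2 + 4*h - 12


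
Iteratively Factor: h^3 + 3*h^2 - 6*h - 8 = (h - 2)*(h^2 + 5*h + 4) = (h - 2)*(h + 4)*(h + 1)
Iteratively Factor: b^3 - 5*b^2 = (b)*(b^2 - 5*b) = b^2*(b - 5)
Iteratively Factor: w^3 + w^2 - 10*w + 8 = (w + 4)*(w^2 - 3*w + 2) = (w - 1)*(w + 4)*(w - 2)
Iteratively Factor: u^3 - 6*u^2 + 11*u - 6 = (u - 2)*(u^2 - 4*u + 3) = (u - 2)*(u - 1)*(u - 3)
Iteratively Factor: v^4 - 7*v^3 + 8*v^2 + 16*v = (v - 4)*(v^3 - 3*v^2 - 4*v) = (v - 4)^2*(v^2 + v) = (v - 4)^2*(v + 1)*(v)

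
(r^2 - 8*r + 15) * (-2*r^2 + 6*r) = -2*r^4 + 22*r^3 - 78*r^2 + 90*r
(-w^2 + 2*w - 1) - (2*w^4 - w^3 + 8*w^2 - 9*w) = -2*w^4 + w^3 - 9*w^2 + 11*w - 1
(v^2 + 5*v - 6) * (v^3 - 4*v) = v^5 + 5*v^4 - 10*v^3 - 20*v^2 + 24*v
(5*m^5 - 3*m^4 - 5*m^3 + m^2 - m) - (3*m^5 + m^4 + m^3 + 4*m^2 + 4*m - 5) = 2*m^5 - 4*m^4 - 6*m^3 - 3*m^2 - 5*m + 5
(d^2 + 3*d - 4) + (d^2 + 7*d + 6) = 2*d^2 + 10*d + 2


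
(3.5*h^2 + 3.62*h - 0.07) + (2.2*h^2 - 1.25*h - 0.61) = 5.7*h^2 + 2.37*h - 0.68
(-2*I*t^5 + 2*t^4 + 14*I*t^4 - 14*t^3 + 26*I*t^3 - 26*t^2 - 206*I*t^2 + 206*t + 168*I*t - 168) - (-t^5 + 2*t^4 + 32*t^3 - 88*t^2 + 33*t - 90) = t^5 - 2*I*t^5 + 14*I*t^4 - 46*t^3 + 26*I*t^3 + 62*t^2 - 206*I*t^2 + 173*t + 168*I*t - 78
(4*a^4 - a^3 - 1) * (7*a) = 28*a^5 - 7*a^4 - 7*a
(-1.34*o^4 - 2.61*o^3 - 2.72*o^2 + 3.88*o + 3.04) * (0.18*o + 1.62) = -0.2412*o^5 - 2.6406*o^4 - 4.7178*o^3 - 3.708*o^2 + 6.8328*o + 4.9248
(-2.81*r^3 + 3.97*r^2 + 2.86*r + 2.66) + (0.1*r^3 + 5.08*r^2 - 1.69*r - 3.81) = -2.71*r^3 + 9.05*r^2 + 1.17*r - 1.15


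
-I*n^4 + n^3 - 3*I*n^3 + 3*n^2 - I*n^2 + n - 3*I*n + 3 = (n + 3)*(n - I)*(n + I)*(-I*n + 1)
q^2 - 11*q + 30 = (q - 6)*(q - 5)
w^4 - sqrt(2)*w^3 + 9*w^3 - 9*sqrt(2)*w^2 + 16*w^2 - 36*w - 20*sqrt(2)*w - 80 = (w + 4)*(w + 5)*(w - 2*sqrt(2))*(w + sqrt(2))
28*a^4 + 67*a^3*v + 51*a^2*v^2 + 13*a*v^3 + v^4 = (a + v)^2*(4*a + v)*(7*a + v)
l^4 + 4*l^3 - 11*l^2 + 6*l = l*(l - 1)^2*(l + 6)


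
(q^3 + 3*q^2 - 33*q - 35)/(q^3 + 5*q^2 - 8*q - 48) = (q^3 + 3*q^2 - 33*q - 35)/(q^3 + 5*q^2 - 8*q - 48)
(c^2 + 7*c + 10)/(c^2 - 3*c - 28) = (c^2 + 7*c + 10)/(c^2 - 3*c - 28)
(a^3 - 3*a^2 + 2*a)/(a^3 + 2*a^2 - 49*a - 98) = a*(a^2 - 3*a + 2)/(a^3 + 2*a^2 - 49*a - 98)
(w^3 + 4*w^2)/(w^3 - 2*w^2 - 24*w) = w/(w - 6)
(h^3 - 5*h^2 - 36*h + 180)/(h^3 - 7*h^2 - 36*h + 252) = (h - 5)/(h - 7)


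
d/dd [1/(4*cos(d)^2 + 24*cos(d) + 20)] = (cos(d) + 3)*sin(d)/(2*(cos(d)^2 + 6*cos(d) + 5)^2)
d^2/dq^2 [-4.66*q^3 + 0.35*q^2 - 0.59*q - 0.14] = 0.7 - 27.96*q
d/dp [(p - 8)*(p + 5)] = 2*p - 3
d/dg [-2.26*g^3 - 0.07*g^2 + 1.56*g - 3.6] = -6.78*g^2 - 0.14*g + 1.56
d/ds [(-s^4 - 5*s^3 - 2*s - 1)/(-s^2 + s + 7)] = (2*s^5 + 2*s^4 - 38*s^3 - 107*s^2 - 2*s - 13)/(s^4 - 2*s^3 - 13*s^2 + 14*s + 49)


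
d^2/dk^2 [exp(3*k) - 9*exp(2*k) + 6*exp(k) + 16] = (9*exp(2*k) - 36*exp(k) + 6)*exp(k)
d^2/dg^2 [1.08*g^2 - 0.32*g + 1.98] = 2.16000000000000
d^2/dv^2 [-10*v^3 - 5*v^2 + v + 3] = -60*v - 10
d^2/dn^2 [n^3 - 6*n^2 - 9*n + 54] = 6*n - 12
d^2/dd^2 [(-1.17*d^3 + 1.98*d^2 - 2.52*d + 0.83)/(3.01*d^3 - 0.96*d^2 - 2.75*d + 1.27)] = (-2.8421709430404e-14*d^7 + 29.1163319999999*d^6 - 195.096762*d^5 + 285.936756*d^4 - 221.706174*d^3 + 117.967512*d^2 - 35.646708*d + 3.362506)/(27.270901*d^9 - 26.093088*d^8 - 66.423777*d^7 + 81.312645*d^6 + 38.667423*d^5 - 81.343254*d^4 + 13.884412*d^3 + 24.167973*d^2 - 13.306425*d + 2.048383)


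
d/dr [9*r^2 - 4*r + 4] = 18*r - 4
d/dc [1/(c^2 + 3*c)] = (-2*c - 3)/(c^2*(c + 3)^2)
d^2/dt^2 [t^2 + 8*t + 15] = 2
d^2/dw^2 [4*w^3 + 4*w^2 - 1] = 24*w + 8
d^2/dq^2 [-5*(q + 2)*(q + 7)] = -10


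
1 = 1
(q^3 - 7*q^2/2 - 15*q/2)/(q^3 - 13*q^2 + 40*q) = (q + 3/2)/(q - 8)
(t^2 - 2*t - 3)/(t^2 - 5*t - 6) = (t - 3)/(t - 6)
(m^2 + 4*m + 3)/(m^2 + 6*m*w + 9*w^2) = (m^2 + 4*m + 3)/(m^2 + 6*m*w + 9*w^2)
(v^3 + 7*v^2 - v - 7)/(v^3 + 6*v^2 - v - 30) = (v^3 + 7*v^2 - v - 7)/(v^3 + 6*v^2 - v - 30)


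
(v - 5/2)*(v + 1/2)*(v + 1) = v^3 - v^2 - 13*v/4 - 5/4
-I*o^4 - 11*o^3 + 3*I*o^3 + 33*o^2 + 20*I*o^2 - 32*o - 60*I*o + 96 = (o - 3)*(o - 8*I)*(o - 4*I)*(-I*o + 1)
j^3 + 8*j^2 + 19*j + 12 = (j + 1)*(j + 3)*(j + 4)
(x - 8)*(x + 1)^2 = x^3 - 6*x^2 - 15*x - 8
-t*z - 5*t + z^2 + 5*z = (-t + z)*(z + 5)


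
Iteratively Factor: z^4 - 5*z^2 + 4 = (z - 2)*(z^3 + 2*z^2 - z - 2) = (z - 2)*(z + 2)*(z^2 - 1) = (z - 2)*(z + 1)*(z + 2)*(z - 1)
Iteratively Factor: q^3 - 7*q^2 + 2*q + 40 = (q + 2)*(q^2 - 9*q + 20) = (q - 4)*(q + 2)*(q - 5)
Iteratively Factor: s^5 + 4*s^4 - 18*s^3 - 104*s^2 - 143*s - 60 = (s - 5)*(s^4 + 9*s^3 + 27*s^2 + 31*s + 12) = (s - 5)*(s + 3)*(s^3 + 6*s^2 + 9*s + 4) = (s - 5)*(s + 1)*(s + 3)*(s^2 + 5*s + 4) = (s - 5)*(s + 1)*(s + 3)*(s + 4)*(s + 1)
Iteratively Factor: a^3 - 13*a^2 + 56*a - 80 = (a - 5)*(a^2 - 8*a + 16) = (a - 5)*(a - 4)*(a - 4)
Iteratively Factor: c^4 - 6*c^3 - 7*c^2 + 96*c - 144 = (c - 3)*(c^3 - 3*c^2 - 16*c + 48) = (c - 3)^2*(c^2 - 16) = (c - 4)*(c - 3)^2*(c + 4)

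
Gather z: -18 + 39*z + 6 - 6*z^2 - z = -6*z^2 + 38*z - 12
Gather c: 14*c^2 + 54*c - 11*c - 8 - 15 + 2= 14*c^2 + 43*c - 21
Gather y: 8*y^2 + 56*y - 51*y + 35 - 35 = 8*y^2 + 5*y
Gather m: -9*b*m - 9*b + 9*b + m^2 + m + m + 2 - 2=m^2 + m*(2 - 9*b)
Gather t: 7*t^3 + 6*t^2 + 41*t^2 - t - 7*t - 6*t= 7*t^3 + 47*t^2 - 14*t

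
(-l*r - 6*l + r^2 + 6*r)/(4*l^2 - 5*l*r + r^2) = (r + 6)/(-4*l + r)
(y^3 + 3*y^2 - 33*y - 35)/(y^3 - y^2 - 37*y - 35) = (y^2 + 2*y - 35)/(y^2 - 2*y - 35)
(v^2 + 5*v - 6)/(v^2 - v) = (v + 6)/v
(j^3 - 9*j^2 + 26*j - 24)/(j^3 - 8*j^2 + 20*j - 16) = (j - 3)/(j - 2)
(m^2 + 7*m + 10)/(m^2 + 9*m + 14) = (m + 5)/(m + 7)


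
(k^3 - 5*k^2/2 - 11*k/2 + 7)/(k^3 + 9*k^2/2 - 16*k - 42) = (k - 1)/(k + 6)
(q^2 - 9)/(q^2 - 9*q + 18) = (q + 3)/(q - 6)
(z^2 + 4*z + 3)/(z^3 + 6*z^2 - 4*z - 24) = (z^2 + 4*z + 3)/(z^3 + 6*z^2 - 4*z - 24)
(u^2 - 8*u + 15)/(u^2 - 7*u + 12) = (u - 5)/(u - 4)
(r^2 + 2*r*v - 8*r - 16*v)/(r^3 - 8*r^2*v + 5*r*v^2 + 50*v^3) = (r - 8)/(r^2 - 10*r*v + 25*v^2)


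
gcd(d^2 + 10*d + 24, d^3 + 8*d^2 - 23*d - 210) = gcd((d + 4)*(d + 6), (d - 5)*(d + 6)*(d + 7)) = d + 6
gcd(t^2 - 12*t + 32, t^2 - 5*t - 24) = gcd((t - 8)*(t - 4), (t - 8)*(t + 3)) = t - 8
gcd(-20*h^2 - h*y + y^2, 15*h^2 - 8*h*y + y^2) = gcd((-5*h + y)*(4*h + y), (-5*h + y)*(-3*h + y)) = -5*h + y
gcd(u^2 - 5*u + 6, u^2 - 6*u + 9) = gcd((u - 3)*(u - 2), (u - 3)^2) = u - 3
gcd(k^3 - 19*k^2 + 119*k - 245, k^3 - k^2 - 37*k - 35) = k - 7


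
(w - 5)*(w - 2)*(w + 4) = w^3 - 3*w^2 - 18*w + 40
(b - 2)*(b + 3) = b^2 + b - 6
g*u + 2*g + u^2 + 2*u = (g + u)*(u + 2)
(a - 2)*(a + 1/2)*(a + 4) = a^3 + 5*a^2/2 - 7*a - 4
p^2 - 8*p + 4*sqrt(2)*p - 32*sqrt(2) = (p - 8)*(p + 4*sqrt(2))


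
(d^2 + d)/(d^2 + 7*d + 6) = d/(d + 6)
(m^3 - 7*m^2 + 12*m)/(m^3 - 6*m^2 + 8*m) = (m - 3)/(m - 2)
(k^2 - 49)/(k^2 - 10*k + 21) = (k + 7)/(k - 3)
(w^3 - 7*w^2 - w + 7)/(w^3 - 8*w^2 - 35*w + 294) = (w^2 - 1)/(w^2 - w - 42)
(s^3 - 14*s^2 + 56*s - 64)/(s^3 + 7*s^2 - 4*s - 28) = (s^2 - 12*s + 32)/(s^2 + 9*s + 14)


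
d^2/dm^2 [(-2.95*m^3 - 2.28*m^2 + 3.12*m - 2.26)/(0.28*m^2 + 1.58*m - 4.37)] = (2.22044604925031e-16*m^5 + 5.32907051820075e-15*m^4 - 19.44144*m^3 + 104.409468*m^2 - 321.108282*m - 60.81156)/(0.021952*m^6 + 0.371616*m^5 + 1.069152*m^4 - 7.655416*m^3 - 16.686408*m^2 + 90.519306*m - 83.453453)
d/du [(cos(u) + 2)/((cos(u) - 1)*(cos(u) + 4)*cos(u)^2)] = (3*cos(u)^3 + 14*cos(u)^2 + 14*cos(u) - 16)*sin(u)/((cos(u) - 1)^2*(cos(u) + 4)^2*cos(u)^3)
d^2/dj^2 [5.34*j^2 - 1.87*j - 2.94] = 10.6800000000000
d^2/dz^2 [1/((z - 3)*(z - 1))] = 2*((z - 3)^2 + (z - 3)*(z - 1) + (z - 1)^2)/((z - 3)^3*(z - 1)^3)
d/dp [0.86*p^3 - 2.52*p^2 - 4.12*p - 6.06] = 2.58*p^2 - 5.04*p - 4.12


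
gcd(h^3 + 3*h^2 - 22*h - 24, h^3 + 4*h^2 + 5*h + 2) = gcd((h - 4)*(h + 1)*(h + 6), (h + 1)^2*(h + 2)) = h + 1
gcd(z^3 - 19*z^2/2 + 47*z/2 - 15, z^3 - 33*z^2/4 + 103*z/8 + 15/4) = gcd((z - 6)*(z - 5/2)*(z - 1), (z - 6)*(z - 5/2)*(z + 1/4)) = z^2 - 17*z/2 + 15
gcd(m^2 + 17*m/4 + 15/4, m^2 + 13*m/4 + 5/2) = m + 5/4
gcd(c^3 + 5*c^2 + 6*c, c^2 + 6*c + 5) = 1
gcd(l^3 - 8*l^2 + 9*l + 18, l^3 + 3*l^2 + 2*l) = l + 1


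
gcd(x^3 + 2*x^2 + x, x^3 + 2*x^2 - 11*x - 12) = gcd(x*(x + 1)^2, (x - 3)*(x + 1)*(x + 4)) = x + 1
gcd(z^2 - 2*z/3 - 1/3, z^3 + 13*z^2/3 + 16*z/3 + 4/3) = z + 1/3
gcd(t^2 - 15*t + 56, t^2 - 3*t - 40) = t - 8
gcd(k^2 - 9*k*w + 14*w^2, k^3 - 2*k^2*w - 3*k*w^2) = 1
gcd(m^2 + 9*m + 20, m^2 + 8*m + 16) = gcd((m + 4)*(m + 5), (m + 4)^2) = m + 4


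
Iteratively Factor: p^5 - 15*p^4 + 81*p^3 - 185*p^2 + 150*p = (p - 2)*(p^4 - 13*p^3 + 55*p^2 - 75*p) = (p - 5)*(p - 2)*(p^3 - 8*p^2 + 15*p) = (p - 5)^2*(p - 2)*(p^2 - 3*p) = (p - 5)^2*(p - 3)*(p - 2)*(p)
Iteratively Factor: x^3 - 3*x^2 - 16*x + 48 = (x + 4)*(x^2 - 7*x + 12) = (x - 4)*(x + 4)*(x - 3)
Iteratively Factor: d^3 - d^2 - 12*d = (d)*(d^2 - d - 12) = d*(d - 4)*(d + 3)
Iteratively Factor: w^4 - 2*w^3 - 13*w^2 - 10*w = (w + 1)*(w^3 - 3*w^2 - 10*w) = w*(w + 1)*(w^2 - 3*w - 10) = w*(w - 5)*(w + 1)*(w + 2)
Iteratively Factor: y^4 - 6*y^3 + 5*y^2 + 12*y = (y)*(y^3 - 6*y^2 + 5*y + 12) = y*(y + 1)*(y^2 - 7*y + 12) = y*(y - 4)*(y + 1)*(y - 3)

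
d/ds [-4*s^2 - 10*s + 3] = -8*s - 10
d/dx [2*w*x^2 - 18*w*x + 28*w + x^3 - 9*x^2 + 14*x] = 4*w*x - 18*w + 3*x^2 - 18*x + 14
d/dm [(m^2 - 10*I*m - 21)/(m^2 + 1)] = 2*(5*I*m^2 + 22*m - 5*I)/(m^4 + 2*m^2 + 1)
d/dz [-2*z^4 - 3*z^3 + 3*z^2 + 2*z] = -8*z^3 - 9*z^2 + 6*z + 2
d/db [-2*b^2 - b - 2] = -4*b - 1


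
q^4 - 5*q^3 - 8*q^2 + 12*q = q*(q - 6)*(q - 1)*(q + 2)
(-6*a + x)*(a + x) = -6*a^2 - 5*a*x + x^2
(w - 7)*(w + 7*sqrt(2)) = w^2 - 7*w + 7*sqrt(2)*w - 49*sqrt(2)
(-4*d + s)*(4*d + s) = -16*d^2 + s^2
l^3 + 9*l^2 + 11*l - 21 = (l - 1)*(l + 3)*(l + 7)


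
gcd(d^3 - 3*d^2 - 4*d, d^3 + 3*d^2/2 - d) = d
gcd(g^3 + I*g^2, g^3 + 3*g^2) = g^2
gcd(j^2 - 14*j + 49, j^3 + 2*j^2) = 1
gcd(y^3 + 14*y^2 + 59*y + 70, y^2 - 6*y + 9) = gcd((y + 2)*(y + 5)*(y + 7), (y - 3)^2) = 1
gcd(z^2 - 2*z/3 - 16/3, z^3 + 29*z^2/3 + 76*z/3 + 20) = z + 2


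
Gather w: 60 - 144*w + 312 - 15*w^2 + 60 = -15*w^2 - 144*w + 432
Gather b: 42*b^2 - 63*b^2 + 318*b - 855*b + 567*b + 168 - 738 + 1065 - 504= -21*b^2 + 30*b - 9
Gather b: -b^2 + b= -b^2 + b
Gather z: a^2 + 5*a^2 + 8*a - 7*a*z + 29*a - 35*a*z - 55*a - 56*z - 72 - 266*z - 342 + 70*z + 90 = 6*a^2 - 18*a + z*(-42*a - 252) - 324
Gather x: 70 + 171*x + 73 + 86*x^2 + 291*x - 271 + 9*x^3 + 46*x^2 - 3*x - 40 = 9*x^3 + 132*x^2 + 459*x - 168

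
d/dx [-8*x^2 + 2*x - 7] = 2 - 16*x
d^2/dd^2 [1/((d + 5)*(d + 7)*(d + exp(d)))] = (-(d + 5)^2*(d + 7)^2*(d + exp(d))*exp(d) + 2*(d + 5)^2*(d + 7)^2*(exp(d) + 1)^2 + 2*(d + 5)^2*(d + 7)*(d + exp(d))*(exp(d) + 1) + 2*(d + 5)^2*(d + exp(d))^2 + 2*(d + 5)*(d + 7)^2*(d + exp(d))*(exp(d) + 1) + 2*(d + 5)*(d + 7)*(d + exp(d))^2 + 2*(d + 7)^2*(d + exp(d))^2)/((d + 5)^3*(d + 7)^3*(d + exp(d))^3)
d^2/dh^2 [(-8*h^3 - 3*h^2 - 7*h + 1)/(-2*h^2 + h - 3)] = 2*(-6*h^3 - 138*h^2 + 96*h + 53)/(8*h^6 - 12*h^5 + 42*h^4 - 37*h^3 + 63*h^2 - 27*h + 27)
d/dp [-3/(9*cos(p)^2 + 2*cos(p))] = -(6*sin(p)/cos(p)^2 + 54*tan(p))/(9*cos(p) + 2)^2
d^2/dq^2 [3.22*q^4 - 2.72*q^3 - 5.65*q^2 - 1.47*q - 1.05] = 38.64*q^2 - 16.32*q - 11.3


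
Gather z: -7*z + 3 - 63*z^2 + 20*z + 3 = -63*z^2 + 13*z + 6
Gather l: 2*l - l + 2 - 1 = l + 1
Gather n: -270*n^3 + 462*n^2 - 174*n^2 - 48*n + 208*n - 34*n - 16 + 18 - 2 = -270*n^3 + 288*n^2 + 126*n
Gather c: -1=-1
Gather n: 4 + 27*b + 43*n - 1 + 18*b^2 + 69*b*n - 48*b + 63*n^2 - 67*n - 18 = 18*b^2 - 21*b + 63*n^2 + n*(69*b - 24) - 15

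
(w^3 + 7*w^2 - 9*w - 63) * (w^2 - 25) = w^5 + 7*w^4 - 34*w^3 - 238*w^2 + 225*w + 1575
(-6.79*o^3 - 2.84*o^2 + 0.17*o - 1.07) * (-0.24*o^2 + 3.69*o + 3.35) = 1.6296*o^5 - 24.3735*o^4 - 33.2669*o^3 - 8.6299*o^2 - 3.3788*o - 3.5845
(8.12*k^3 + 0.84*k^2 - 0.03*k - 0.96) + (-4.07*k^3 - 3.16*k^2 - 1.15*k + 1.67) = 4.05*k^3 - 2.32*k^2 - 1.18*k + 0.71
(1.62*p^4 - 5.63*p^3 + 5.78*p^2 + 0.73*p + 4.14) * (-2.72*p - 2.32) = -4.4064*p^5 + 11.5552*p^4 - 2.66*p^3 - 15.3952*p^2 - 12.9544*p - 9.6048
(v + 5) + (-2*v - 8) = -v - 3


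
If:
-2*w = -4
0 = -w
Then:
No Solution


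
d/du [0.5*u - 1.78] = 0.500000000000000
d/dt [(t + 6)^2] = 2*t + 12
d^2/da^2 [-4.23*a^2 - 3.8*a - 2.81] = -8.46000000000000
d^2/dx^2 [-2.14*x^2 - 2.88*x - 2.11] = -4.28000000000000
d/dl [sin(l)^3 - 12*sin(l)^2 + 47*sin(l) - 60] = (3*sin(l)^2 - 24*sin(l) + 47)*cos(l)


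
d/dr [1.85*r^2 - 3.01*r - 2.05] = 3.7*r - 3.01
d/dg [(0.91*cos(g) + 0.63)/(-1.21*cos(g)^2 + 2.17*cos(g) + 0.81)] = (-1.1011*cos(g)^2 - 1.5246*cos(g) + 0.63)*sin(g)/(1.4641*cos(g)^4 - 5.2514*cos(g)^3 + 2.7487*cos(g)^2 + 3.5154*cos(g) + 0.6561)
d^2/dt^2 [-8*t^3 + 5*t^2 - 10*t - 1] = 10 - 48*t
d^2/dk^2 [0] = 0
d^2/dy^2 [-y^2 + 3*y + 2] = -2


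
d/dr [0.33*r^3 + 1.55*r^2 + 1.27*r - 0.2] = 0.99*r^2 + 3.1*r + 1.27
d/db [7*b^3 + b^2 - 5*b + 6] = 21*b^2 + 2*b - 5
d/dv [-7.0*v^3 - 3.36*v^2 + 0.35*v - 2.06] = -21.0*v^2 - 6.72*v + 0.35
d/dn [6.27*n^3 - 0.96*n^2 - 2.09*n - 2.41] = 18.81*n^2 - 1.92*n - 2.09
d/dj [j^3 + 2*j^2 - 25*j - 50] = 3*j^2 + 4*j - 25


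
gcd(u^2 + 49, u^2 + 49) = u^2 + 49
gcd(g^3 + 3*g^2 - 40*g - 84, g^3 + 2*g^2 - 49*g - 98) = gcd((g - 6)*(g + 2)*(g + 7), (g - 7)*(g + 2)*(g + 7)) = g^2 + 9*g + 14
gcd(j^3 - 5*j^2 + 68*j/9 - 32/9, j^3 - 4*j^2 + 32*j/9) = j^2 - 4*j + 32/9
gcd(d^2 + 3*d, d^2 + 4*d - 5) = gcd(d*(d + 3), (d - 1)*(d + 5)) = 1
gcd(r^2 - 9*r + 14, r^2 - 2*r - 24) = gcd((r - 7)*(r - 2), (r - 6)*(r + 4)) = 1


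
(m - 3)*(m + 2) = m^2 - m - 6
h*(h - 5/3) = h^2 - 5*h/3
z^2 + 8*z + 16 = (z + 4)^2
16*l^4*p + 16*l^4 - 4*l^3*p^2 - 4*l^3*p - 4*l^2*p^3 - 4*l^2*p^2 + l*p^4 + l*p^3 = (-4*l + p)*(-2*l + p)*(2*l + p)*(l*p + l)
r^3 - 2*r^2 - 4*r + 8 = (r - 2)^2*(r + 2)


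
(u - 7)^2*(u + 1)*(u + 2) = u^4 - 11*u^3 + 9*u^2 + 119*u + 98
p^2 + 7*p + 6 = (p + 1)*(p + 6)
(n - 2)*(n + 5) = n^2 + 3*n - 10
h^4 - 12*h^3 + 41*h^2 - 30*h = h*(h - 6)*(h - 5)*(h - 1)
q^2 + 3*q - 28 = (q - 4)*(q + 7)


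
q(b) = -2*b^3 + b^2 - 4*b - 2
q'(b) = -6*b^2 + 2*b - 4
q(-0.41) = -0.05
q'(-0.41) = -5.83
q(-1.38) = 10.68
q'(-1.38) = -18.19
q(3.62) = -98.25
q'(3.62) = -75.39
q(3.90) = -121.03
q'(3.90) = -87.46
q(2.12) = -25.04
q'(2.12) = -26.73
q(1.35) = -10.50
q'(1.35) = -12.24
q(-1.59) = 14.93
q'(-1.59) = -22.35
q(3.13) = -66.05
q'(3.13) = -56.52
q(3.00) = -59.00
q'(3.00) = -52.00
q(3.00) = -59.00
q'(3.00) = -52.00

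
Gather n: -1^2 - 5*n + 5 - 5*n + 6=10 - 10*n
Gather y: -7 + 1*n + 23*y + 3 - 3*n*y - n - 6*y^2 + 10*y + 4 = -6*y^2 + y*(33 - 3*n)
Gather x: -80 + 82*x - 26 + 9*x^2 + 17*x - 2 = 9*x^2 + 99*x - 108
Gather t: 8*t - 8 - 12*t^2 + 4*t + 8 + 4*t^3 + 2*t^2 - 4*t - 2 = 4*t^3 - 10*t^2 + 8*t - 2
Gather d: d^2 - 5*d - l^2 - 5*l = d^2 - 5*d - l^2 - 5*l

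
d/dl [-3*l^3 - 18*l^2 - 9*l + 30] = -9*l^2 - 36*l - 9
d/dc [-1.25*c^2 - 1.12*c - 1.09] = -2.5*c - 1.12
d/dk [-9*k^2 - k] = -18*k - 1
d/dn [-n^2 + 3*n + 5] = 3 - 2*n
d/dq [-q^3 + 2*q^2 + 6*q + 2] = -3*q^2 + 4*q + 6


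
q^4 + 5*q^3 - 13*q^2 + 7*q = q*(q - 1)^2*(q + 7)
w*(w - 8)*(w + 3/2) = w^3 - 13*w^2/2 - 12*w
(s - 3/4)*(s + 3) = s^2 + 9*s/4 - 9/4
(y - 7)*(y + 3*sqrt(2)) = y^2 - 7*y + 3*sqrt(2)*y - 21*sqrt(2)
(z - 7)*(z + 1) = z^2 - 6*z - 7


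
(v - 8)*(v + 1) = v^2 - 7*v - 8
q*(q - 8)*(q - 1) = q^3 - 9*q^2 + 8*q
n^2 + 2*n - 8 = (n - 2)*(n + 4)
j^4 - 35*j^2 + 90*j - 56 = (j - 4)*(j - 2)*(j - 1)*(j + 7)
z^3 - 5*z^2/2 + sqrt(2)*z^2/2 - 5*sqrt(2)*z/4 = z*(z - 5/2)*(z + sqrt(2)/2)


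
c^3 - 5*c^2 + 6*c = c*(c - 3)*(c - 2)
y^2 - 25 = (y - 5)*(y + 5)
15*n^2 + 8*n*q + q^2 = (3*n + q)*(5*n + q)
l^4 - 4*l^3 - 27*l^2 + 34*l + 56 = (l - 7)*(l - 2)*(l + 1)*(l + 4)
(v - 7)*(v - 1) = v^2 - 8*v + 7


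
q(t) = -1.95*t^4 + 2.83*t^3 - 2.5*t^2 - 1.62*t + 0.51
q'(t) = -7.8*t^3 + 8.49*t^2 - 5.0*t - 1.62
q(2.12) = -26.59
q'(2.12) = -48.38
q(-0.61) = -0.34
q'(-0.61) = 6.36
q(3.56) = -222.47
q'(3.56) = -263.74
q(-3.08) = -276.39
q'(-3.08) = 322.22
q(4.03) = -375.74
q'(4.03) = -394.40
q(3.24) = -149.62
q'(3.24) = -193.99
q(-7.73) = -8405.80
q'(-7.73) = 4147.07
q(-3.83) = -608.55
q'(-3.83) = 580.29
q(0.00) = 0.51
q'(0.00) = -1.62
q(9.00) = -10947.45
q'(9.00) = -5045.13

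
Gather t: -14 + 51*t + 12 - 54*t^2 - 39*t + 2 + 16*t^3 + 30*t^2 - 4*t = 16*t^3 - 24*t^2 + 8*t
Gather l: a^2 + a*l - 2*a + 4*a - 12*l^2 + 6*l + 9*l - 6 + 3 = a^2 + 2*a - 12*l^2 + l*(a + 15) - 3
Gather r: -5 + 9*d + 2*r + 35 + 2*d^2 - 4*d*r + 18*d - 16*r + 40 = 2*d^2 + 27*d + r*(-4*d - 14) + 70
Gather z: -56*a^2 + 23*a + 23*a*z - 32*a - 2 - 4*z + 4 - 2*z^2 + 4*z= -56*a^2 + 23*a*z - 9*a - 2*z^2 + 2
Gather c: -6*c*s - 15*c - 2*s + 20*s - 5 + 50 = c*(-6*s - 15) + 18*s + 45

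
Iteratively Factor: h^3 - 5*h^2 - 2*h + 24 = (h - 3)*(h^2 - 2*h - 8) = (h - 4)*(h - 3)*(h + 2)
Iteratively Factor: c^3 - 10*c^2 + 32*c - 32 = (c - 4)*(c^2 - 6*c + 8) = (c - 4)^2*(c - 2)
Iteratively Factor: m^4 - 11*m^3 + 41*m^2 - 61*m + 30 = (m - 1)*(m^3 - 10*m^2 + 31*m - 30) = (m - 3)*(m - 1)*(m^2 - 7*m + 10) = (m - 3)*(m - 2)*(m - 1)*(m - 5)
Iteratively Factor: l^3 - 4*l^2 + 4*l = (l - 2)*(l^2 - 2*l) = (l - 2)^2*(l)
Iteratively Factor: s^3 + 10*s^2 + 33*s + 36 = (s + 3)*(s^2 + 7*s + 12) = (s + 3)^2*(s + 4)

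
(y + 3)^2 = y^2 + 6*y + 9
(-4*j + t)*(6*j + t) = -24*j^2 + 2*j*t + t^2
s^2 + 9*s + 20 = (s + 4)*(s + 5)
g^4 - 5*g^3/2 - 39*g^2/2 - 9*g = g*(g - 6)*(g + 1/2)*(g + 3)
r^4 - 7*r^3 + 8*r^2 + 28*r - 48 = (r - 4)*(r - 3)*(r - 2)*(r + 2)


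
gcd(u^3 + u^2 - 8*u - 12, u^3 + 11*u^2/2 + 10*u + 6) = u^2 + 4*u + 4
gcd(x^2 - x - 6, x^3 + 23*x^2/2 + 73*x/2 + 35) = x + 2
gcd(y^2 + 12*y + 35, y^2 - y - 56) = y + 7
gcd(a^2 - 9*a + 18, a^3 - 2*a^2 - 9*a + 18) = a - 3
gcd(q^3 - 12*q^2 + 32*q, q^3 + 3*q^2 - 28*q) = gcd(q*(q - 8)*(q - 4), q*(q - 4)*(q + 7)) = q^2 - 4*q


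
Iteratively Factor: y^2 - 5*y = (y)*(y - 5)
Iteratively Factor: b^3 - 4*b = (b)*(b^2 - 4) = b*(b + 2)*(b - 2)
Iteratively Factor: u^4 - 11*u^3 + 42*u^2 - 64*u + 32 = (u - 4)*(u^3 - 7*u^2 + 14*u - 8) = (u - 4)*(u - 1)*(u^2 - 6*u + 8) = (u - 4)^2*(u - 1)*(u - 2)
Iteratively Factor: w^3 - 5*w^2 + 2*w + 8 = (w + 1)*(w^2 - 6*w + 8) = (w - 2)*(w + 1)*(w - 4)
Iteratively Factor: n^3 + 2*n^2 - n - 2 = (n + 2)*(n^2 - 1) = (n + 1)*(n + 2)*(n - 1)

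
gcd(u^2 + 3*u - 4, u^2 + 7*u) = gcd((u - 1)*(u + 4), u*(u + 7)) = 1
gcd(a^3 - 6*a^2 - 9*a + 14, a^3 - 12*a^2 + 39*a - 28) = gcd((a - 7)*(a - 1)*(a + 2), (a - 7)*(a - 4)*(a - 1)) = a^2 - 8*a + 7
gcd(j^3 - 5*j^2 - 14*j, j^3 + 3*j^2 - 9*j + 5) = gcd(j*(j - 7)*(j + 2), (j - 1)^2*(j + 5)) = 1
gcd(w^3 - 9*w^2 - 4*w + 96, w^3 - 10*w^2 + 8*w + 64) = w^2 - 12*w + 32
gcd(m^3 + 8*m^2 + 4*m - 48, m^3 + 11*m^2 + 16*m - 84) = m^2 + 4*m - 12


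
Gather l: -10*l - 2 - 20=-10*l - 22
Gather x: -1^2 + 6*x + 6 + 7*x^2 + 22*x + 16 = 7*x^2 + 28*x + 21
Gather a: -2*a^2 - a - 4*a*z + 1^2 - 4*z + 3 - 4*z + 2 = -2*a^2 + a*(-4*z - 1) - 8*z + 6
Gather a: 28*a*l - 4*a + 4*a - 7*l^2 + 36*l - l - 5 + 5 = 28*a*l - 7*l^2 + 35*l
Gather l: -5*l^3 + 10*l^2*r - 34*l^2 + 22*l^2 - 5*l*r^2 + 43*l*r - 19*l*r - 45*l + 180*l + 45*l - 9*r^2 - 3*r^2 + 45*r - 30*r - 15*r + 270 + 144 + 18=-5*l^3 + l^2*(10*r - 12) + l*(-5*r^2 + 24*r + 180) - 12*r^2 + 432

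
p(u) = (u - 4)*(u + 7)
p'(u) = 2*u + 3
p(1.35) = -22.13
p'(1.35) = 5.70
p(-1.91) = -30.08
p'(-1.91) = -0.82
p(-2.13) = -29.85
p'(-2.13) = -1.26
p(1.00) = -24.00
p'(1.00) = 5.00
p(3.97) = -0.33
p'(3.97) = 10.94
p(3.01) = -9.91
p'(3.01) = 9.02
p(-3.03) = -27.91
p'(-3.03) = -3.06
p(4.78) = 9.19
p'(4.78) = 12.56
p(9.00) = 80.00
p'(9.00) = 21.00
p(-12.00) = 80.00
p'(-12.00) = -21.00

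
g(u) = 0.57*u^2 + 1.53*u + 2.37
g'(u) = 1.14*u + 1.53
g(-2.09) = 1.66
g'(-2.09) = -0.85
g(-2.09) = 1.66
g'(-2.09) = -0.85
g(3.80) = 16.41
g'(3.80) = 5.86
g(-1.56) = 1.37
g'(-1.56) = -0.25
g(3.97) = 17.43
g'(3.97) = 6.06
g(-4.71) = 7.81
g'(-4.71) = -3.84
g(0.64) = 3.58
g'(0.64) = 2.26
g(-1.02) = 1.40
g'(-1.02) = 0.37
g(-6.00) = 13.71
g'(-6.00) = -5.31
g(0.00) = 2.37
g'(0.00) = 1.53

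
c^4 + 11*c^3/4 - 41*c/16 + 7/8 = (c - 1/2)^2*(c + 7/4)*(c + 2)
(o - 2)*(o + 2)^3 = o^4 + 4*o^3 - 16*o - 16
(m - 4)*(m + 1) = m^2 - 3*m - 4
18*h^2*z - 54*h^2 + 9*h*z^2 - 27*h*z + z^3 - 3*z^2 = (3*h + z)*(6*h + z)*(z - 3)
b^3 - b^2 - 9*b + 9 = (b - 3)*(b - 1)*(b + 3)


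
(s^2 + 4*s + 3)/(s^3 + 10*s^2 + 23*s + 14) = (s + 3)/(s^2 + 9*s + 14)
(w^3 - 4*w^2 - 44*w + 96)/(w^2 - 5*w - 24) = (w^2 + 4*w - 12)/(w + 3)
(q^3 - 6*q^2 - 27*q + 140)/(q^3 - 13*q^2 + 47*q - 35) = (q^2 + q - 20)/(q^2 - 6*q + 5)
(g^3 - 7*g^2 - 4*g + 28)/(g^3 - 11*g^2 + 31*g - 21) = (g^2 - 4)/(g^2 - 4*g + 3)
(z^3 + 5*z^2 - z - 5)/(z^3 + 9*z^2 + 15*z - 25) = (z + 1)/(z + 5)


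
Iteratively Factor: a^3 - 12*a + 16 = (a + 4)*(a^2 - 4*a + 4) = (a - 2)*(a + 4)*(a - 2)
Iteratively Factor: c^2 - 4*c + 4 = (c - 2)*(c - 2)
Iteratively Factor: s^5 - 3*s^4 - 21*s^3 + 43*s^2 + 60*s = (s - 5)*(s^4 + 2*s^3 - 11*s^2 - 12*s) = (s - 5)*(s + 1)*(s^3 + s^2 - 12*s) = (s - 5)*(s - 3)*(s + 1)*(s^2 + 4*s) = (s - 5)*(s - 3)*(s + 1)*(s + 4)*(s)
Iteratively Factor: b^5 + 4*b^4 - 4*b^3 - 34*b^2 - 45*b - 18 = (b + 2)*(b^4 + 2*b^3 - 8*b^2 - 18*b - 9) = (b + 1)*(b + 2)*(b^3 + b^2 - 9*b - 9) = (b - 3)*(b + 1)*(b + 2)*(b^2 + 4*b + 3) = (b - 3)*(b + 1)*(b + 2)*(b + 3)*(b + 1)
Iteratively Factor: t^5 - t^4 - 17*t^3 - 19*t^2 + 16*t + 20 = (t - 1)*(t^4 - 17*t^2 - 36*t - 20) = (t - 1)*(t + 1)*(t^3 - t^2 - 16*t - 20) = (t - 1)*(t + 1)*(t + 2)*(t^2 - 3*t - 10) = (t - 5)*(t - 1)*(t + 1)*(t + 2)*(t + 2)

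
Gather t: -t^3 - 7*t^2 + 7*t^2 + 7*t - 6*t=-t^3 + t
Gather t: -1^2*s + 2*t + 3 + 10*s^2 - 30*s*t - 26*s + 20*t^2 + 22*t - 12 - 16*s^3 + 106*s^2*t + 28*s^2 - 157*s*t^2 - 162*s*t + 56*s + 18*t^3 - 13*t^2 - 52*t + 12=-16*s^3 + 38*s^2 + 29*s + 18*t^3 + t^2*(7 - 157*s) + t*(106*s^2 - 192*s - 28) + 3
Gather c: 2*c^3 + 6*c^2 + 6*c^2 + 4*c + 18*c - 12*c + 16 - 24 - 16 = 2*c^3 + 12*c^2 + 10*c - 24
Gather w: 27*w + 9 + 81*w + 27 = 108*w + 36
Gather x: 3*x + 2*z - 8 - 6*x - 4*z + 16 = -3*x - 2*z + 8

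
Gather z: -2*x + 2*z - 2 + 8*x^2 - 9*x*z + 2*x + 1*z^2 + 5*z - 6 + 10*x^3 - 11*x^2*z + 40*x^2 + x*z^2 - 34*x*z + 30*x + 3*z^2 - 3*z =10*x^3 + 48*x^2 + 30*x + z^2*(x + 4) + z*(-11*x^2 - 43*x + 4) - 8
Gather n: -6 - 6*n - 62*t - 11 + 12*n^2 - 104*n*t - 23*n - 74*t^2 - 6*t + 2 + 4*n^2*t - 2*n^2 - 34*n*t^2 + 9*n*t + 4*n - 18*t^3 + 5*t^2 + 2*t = n^2*(4*t + 10) + n*(-34*t^2 - 95*t - 25) - 18*t^3 - 69*t^2 - 66*t - 15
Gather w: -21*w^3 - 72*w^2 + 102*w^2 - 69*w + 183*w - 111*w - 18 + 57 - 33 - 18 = -21*w^3 + 30*w^2 + 3*w - 12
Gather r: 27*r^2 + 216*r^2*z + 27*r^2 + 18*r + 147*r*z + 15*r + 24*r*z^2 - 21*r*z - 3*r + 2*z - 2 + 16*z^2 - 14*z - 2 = r^2*(216*z + 54) + r*(24*z^2 + 126*z + 30) + 16*z^2 - 12*z - 4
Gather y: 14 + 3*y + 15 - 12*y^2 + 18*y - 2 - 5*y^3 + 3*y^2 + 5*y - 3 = -5*y^3 - 9*y^2 + 26*y + 24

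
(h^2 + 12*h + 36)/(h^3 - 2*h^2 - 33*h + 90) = (h + 6)/(h^2 - 8*h + 15)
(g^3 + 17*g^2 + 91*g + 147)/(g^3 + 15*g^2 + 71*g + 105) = (g + 7)/(g + 5)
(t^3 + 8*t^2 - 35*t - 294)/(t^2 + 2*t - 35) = (t^2 + t - 42)/(t - 5)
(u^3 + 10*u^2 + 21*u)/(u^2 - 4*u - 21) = u*(u + 7)/(u - 7)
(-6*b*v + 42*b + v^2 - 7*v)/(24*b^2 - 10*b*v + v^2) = (v - 7)/(-4*b + v)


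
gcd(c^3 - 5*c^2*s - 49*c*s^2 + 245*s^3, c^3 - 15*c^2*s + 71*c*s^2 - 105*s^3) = c^2 - 12*c*s + 35*s^2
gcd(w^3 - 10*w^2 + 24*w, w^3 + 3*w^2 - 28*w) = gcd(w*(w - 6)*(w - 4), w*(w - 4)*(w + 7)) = w^2 - 4*w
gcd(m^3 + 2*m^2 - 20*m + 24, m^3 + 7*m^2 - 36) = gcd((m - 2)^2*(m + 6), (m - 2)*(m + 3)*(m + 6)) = m^2 + 4*m - 12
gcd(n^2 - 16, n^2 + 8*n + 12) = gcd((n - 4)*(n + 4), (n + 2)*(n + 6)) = 1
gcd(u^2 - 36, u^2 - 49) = 1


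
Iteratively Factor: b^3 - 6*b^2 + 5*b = (b - 5)*(b^2 - b) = (b - 5)*(b - 1)*(b)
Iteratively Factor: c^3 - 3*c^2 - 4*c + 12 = (c + 2)*(c^2 - 5*c + 6) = (c - 3)*(c + 2)*(c - 2)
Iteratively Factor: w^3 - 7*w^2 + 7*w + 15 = (w + 1)*(w^2 - 8*w + 15) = (w - 3)*(w + 1)*(w - 5)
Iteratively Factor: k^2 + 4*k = (k)*(k + 4)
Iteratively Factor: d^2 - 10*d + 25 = (d - 5)*(d - 5)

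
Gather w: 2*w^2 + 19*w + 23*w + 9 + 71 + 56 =2*w^2 + 42*w + 136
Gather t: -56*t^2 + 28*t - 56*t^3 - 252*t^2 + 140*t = -56*t^3 - 308*t^2 + 168*t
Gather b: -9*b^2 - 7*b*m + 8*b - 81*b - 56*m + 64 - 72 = -9*b^2 + b*(-7*m - 73) - 56*m - 8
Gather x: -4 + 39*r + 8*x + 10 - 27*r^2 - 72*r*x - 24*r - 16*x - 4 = -27*r^2 + 15*r + x*(-72*r - 8) + 2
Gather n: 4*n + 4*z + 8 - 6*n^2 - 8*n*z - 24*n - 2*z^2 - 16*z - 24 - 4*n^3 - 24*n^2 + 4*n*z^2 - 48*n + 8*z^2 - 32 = -4*n^3 - 30*n^2 + n*(4*z^2 - 8*z - 68) + 6*z^2 - 12*z - 48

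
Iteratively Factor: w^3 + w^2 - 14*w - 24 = (w + 2)*(w^2 - w - 12) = (w + 2)*(w + 3)*(w - 4)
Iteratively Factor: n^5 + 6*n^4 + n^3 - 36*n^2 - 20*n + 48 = (n - 1)*(n^4 + 7*n^3 + 8*n^2 - 28*n - 48) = (n - 1)*(n + 4)*(n^3 + 3*n^2 - 4*n - 12) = (n - 2)*(n - 1)*(n + 4)*(n^2 + 5*n + 6) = (n - 2)*(n - 1)*(n + 3)*(n + 4)*(n + 2)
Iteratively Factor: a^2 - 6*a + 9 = (a - 3)*(a - 3)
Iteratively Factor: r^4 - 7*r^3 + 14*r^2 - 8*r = (r)*(r^3 - 7*r^2 + 14*r - 8) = r*(r - 1)*(r^2 - 6*r + 8) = r*(r - 2)*(r - 1)*(r - 4)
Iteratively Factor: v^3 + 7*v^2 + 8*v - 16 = (v + 4)*(v^2 + 3*v - 4) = (v - 1)*(v + 4)*(v + 4)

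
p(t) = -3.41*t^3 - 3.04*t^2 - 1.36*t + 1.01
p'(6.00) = -406.12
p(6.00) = -853.15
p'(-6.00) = -333.16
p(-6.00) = 636.29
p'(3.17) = -123.43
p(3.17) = -142.48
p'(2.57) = -84.55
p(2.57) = -80.45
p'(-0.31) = -0.46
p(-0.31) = 1.24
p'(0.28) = -3.86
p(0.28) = 0.32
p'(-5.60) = -288.12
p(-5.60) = 512.14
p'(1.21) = -23.69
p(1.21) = -11.13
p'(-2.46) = -48.31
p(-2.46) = 36.72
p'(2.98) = -110.32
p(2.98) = -120.28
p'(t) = -10.23*t^2 - 6.08*t - 1.36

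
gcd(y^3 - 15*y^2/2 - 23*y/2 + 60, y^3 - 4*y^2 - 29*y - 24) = y^2 - 5*y - 24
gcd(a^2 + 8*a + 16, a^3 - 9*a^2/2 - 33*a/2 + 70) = a + 4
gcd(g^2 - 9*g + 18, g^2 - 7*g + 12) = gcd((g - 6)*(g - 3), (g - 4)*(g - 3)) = g - 3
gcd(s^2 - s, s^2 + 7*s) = s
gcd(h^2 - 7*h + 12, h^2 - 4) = 1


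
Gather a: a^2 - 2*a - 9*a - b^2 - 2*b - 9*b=a^2 - 11*a - b^2 - 11*b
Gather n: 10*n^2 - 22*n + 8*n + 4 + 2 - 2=10*n^2 - 14*n + 4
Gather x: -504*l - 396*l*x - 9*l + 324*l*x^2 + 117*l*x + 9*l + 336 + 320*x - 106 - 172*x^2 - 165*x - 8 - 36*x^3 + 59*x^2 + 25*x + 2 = -504*l - 36*x^3 + x^2*(324*l - 113) + x*(180 - 279*l) + 224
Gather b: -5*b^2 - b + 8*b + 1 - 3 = -5*b^2 + 7*b - 2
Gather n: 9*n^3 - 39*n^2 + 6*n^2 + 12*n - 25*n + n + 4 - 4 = 9*n^3 - 33*n^2 - 12*n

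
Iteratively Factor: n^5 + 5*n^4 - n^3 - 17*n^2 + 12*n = (n - 1)*(n^4 + 6*n^3 + 5*n^2 - 12*n) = (n - 1)*(n + 4)*(n^3 + 2*n^2 - 3*n) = (n - 1)^2*(n + 4)*(n^2 + 3*n) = n*(n - 1)^2*(n + 4)*(n + 3)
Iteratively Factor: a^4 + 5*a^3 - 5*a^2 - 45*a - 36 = (a + 4)*(a^3 + a^2 - 9*a - 9) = (a + 1)*(a + 4)*(a^2 - 9) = (a + 1)*(a + 3)*(a + 4)*(a - 3)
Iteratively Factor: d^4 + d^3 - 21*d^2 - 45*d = (d)*(d^3 + d^2 - 21*d - 45) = d*(d + 3)*(d^2 - 2*d - 15) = d*(d - 5)*(d + 3)*(d + 3)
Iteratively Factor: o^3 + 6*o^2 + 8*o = (o + 4)*(o^2 + 2*o) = o*(o + 4)*(o + 2)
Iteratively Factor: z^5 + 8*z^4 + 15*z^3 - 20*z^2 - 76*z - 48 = (z - 2)*(z^4 + 10*z^3 + 35*z^2 + 50*z + 24) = (z - 2)*(z + 3)*(z^3 + 7*z^2 + 14*z + 8) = (z - 2)*(z + 2)*(z + 3)*(z^2 + 5*z + 4) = (z - 2)*(z + 2)*(z + 3)*(z + 4)*(z + 1)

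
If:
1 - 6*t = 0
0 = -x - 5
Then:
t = 1/6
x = -5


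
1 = 1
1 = 1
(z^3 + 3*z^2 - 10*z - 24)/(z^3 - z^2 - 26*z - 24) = (z^2 - z - 6)/(z^2 - 5*z - 6)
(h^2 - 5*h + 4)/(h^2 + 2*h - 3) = (h - 4)/(h + 3)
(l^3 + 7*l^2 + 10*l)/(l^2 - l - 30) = l*(l + 2)/(l - 6)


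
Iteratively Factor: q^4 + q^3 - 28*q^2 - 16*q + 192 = (q - 4)*(q^3 + 5*q^2 - 8*q - 48) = (q - 4)*(q + 4)*(q^2 + q - 12) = (q - 4)*(q - 3)*(q + 4)*(q + 4)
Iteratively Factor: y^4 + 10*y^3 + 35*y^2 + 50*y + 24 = (y + 2)*(y^3 + 8*y^2 + 19*y + 12) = (y + 2)*(y + 3)*(y^2 + 5*y + 4) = (y + 2)*(y + 3)*(y + 4)*(y + 1)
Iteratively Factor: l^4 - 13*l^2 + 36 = (l + 2)*(l^3 - 2*l^2 - 9*l + 18) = (l - 3)*(l + 2)*(l^2 + l - 6) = (l - 3)*(l - 2)*(l + 2)*(l + 3)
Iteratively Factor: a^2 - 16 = (a + 4)*(a - 4)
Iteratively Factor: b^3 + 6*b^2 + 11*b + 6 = (b + 2)*(b^2 + 4*b + 3) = (b + 1)*(b + 2)*(b + 3)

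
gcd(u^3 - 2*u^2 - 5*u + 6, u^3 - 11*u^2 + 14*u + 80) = u + 2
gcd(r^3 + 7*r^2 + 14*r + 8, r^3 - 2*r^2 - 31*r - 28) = r^2 + 5*r + 4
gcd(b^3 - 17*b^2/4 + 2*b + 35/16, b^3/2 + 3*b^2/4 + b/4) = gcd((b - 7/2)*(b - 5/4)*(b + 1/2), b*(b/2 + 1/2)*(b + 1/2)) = b + 1/2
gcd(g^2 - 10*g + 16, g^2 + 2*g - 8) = g - 2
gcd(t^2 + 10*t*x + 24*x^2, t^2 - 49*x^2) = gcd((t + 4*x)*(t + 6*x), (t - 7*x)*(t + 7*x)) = 1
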